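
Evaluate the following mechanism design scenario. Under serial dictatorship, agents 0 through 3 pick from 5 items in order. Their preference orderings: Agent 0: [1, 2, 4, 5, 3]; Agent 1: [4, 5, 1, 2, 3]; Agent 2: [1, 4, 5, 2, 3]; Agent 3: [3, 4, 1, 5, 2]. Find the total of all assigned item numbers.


Step 1: Agent 0 picks item 1
Step 2: Agent 1 picks item 4
Step 3: Agent 2 picks item 5
Step 4: Agent 3 picks item 3
Step 5: Sum = 1 + 4 + 5 + 3 = 13

13


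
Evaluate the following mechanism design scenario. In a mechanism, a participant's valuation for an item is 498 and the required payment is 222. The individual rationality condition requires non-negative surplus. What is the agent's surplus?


Step 1: Surplus = value - payment = 498 - 222 = 276
Step 2: IR is satisfied (surplus >= 0)

276


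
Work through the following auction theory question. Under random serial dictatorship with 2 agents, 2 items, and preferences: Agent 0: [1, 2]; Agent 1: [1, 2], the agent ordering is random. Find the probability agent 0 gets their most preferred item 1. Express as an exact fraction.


Step 1: Agent 0 wants item 1
Step 2: There are 2 possible orderings of agents
Step 3: In 1 orderings, agent 0 gets item 1
Step 4: Probability = 1/2

1/2


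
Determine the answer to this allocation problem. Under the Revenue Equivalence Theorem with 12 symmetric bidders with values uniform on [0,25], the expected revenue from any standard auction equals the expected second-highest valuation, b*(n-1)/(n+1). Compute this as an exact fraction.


Step 1: By Revenue Equivalence, expected revenue = b*(n-1)/(n+1)
Step 2: Substituting n = 12, b = 25
Step 3: Revenue = 25*(12-1)/(12+1) = 25*11/13
Step 4: Revenue = 275/13

275/13


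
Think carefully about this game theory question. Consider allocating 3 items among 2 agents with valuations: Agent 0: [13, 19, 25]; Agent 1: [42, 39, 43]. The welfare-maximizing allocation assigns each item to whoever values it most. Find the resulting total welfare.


Step 1: For each item, find the maximum value among all agents.
Step 2: Item 0 -> Agent 1 (value 42)
Step 3: Item 1 -> Agent 1 (value 39)
Step 4: Item 2 -> Agent 1 (value 43)
Step 5: Total welfare = 42 + 39 + 43 = 124

124


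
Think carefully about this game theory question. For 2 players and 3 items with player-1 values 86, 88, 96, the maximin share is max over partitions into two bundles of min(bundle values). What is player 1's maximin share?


Step 1: Item values = 86, 88, 96
Step 2: Enumerate all 2-bundle partitions and take the smaller bundle:
  Partition 1: {86} vs {88,96} -> bundles 86, 184; min = 86
  Partition 2: {88} vs {86,96} -> bundles 88, 182; min = 88
  Partition 3: {96} vs {86,88} -> bundles 96, 174; min = 96
Step 3: MMS = max(86, 88, 96) = 96

96


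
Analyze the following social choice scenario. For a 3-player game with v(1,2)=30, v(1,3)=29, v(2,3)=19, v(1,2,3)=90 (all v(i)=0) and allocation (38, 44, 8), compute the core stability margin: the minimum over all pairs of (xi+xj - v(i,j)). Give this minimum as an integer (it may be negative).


Step 1: Slack for coalition (1,2): x1+x2 - v12 = 82 - 30 = 52
Step 2: Slack for coalition (1,3): x1+x3 - v13 = 46 - 29 = 17
Step 3: Slack for coalition (2,3): x2+x3 - v23 = 52 - 19 = 33
Step 4: Minimum slack = min(52, 17, 33) = 17, attained by (1,3); no pair can gain by deviating, so the allocation is in the core

17


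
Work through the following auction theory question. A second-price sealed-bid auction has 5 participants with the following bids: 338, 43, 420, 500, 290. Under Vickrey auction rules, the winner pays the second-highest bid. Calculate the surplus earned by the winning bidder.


Step 1: Sort bids in descending order: 500, 420, 338, 290, 43
Step 2: The winning bid is the highest: 500
Step 3: The payment equals the second-highest bid: 420
Step 4: Surplus = winner's bid - payment = 500 - 420 = 80

80


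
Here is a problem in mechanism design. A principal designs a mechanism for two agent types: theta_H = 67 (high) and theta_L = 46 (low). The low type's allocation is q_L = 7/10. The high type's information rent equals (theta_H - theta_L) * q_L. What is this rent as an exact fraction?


Step 1: theta_H - theta_L = 67 - 46 = 21
Step 2: Information rent = (theta_H - theta_L) * q_L
Step 3: = 21 * 7/10
Step 4: = 147/10

147/10


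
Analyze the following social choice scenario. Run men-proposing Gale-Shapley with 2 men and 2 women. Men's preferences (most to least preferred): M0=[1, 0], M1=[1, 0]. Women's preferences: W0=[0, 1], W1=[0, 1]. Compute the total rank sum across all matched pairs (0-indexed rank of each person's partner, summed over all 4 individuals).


Step 1: Run Gale-Shapley (men propose, women hold best offer):
  M0 proposes to W1; she accepts
  M1 proposes to W1; rejected
  M1 proposes to W0; she accepts
Step 2: Final matching: W0-M1, W1-M0
Step 3: 0-indexed ranks (man's rank of his match, then woman's): 1 + 1 + 0 + 0
Step 4: Total rank sum = 2

2


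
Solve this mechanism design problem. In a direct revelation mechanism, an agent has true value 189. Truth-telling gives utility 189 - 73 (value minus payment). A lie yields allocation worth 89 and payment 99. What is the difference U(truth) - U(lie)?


Step 1: U(truth) = value - payment = 189 - 73 = 116
Step 2: U(lie) = allocation - payment = 89 - 99 = -10
Step 3: IC gap = 116 - (-10) = 126

126


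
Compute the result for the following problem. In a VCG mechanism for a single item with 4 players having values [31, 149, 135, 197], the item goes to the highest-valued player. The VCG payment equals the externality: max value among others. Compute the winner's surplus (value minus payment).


Step 1: The winner is the agent with the highest value: agent 3 with value 197
Step 2: Values of other agents: [31, 149, 135]
Step 3: VCG payment = max of others' values = 149
Step 4: Surplus = 197 - 149 = 48

48


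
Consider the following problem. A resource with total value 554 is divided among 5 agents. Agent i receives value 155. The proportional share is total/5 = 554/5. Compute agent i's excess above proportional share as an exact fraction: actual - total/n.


Step 1: Proportional share = 554/5
Step 2: Agent's actual allocation = 155
Step 3: Excess = 155 - 554/5 = 221/5

221/5


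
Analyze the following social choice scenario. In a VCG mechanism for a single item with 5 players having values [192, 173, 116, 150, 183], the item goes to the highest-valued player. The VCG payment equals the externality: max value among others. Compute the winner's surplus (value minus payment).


Step 1: The winner is the agent with the highest value: agent 0 with value 192
Step 2: Values of other agents: [173, 116, 150, 183]
Step 3: VCG payment = max of others' values = 183
Step 4: Surplus = 192 - 183 = 9

9


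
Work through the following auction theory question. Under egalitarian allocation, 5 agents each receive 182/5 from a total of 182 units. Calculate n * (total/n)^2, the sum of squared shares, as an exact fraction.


Step 1: Each agent's share = 182/5
Step 2: Square of each share = (182/5)^2 = 33124/25
Step 3: Sum of squares = 5 * 33124/25 = 33124/5

33124/5


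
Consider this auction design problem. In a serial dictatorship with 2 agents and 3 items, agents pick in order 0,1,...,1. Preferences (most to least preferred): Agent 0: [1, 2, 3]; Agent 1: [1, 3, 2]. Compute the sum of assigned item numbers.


Step 1: Agent 0 picks item 1
Step 2: Agent 1 picks item 3
Step 3: Sum = 1 + 3 = 4

4


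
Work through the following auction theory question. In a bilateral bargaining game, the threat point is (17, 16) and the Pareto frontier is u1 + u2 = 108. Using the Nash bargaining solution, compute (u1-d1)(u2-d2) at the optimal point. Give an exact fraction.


Step 1: The Nash solution splits surplus symmetrically above the disagreement point
Step 2: u1 = (total + d1 - d2)/2 = (108 + 17 - 16)/2 = 109/2
Step 3: u2 = (total - d1 + d2)/2 = (108 - 17 + 16)/2 = 107/2
Step 4: Nash product = (109/2 - 17) * (107/2 - 16)
Step 5: = 75/2 * 75/2 = 5625/4

5625/4


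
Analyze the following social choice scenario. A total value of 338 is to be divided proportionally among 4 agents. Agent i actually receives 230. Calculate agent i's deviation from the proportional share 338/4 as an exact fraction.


Step 1: Proportional share = 338/4 = 169/2
Step 2: Agent's actual allocation = 230
Step 3: Excess = 230 - 169/2 = 291/2

291/2


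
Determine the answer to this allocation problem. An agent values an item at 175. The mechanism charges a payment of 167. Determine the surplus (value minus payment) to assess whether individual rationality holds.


Step 1: Surplus = value - payment = 175 - 167 = 8
Step 2: IR is satisfied (surplus >= 0)

8


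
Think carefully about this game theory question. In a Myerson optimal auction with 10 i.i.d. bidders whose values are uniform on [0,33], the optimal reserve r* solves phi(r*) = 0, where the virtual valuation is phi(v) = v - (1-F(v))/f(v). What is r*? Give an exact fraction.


Step 1: For U[0,33], F(v) = v/33 and f(v) = 1/33
Step 2: phi(v) = v - (1 - v/33)/(1/33) = v - (33 - v) = 2v - 33
Step 3: Set phi(r*) = 0: 2r* - 33 = 0
Step 4: r* = 33/2 (the number of bidders n = 10 does not enter)

33/2


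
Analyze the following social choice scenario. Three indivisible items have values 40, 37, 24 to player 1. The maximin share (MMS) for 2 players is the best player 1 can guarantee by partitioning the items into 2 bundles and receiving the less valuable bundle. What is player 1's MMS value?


Step 1: Item values = 40, 37, 24
Step 2: Enumerate all 2-bundle partitions and take the smaller bundle:
  Partition 1: {40} vs {37,24} -> bundles 40, 61; min = 40
  Partition 2: {37} vs {40,24} -> bundles 37, 64; min = 37
  Partition 3: {24} vs {40,37} -> bundles 24, 77; min = 24
Step 3: MMS = max(40, 37, 24) = 40

40


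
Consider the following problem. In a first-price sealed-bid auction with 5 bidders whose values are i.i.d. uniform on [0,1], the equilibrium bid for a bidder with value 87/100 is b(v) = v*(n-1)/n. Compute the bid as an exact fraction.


Step 1: The symmetric BNE bidding function is b(v) = v * (n-1) / n
Step 2: Substitute v = 87/100 and n = 5
Step 3: b = 87/100 * 4/5
Step 4: b = 87/125

87/125


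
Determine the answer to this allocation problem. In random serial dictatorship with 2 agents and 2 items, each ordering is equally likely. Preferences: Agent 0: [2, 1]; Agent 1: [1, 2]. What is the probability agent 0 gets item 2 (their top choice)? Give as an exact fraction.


Step 1: Agent 0 wants item 2
Step 2: There are 2 possible orderings of agents
Step 3: In 2 orderings, agent 0 gets item 2
Step 4: Probability = 2/2 = 1

1


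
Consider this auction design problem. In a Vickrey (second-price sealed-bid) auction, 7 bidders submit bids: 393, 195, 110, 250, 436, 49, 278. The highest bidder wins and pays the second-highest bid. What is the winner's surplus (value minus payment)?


Step 1: Sort bids in descending order: 436, 393, 278, 250, 195, 110, 49
Step 2: The winning bid is the highest: 436
Step 3: The payment equals the second-highest bid: 393
Step 4: Surplus = winner's bid - payment = 436 - 393 = 43

43


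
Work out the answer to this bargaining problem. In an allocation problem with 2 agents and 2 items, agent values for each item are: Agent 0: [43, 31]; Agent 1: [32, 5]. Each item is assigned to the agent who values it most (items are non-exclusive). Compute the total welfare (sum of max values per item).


Step 1: For each item, find the maximum value among all agents.
Step 2: Item 0 -> Agent 0 (value 43)
Step 3: Item 1 -> Agent 0 (value 31)
Step 4: Total welfare = 43 + 31 = 74

74


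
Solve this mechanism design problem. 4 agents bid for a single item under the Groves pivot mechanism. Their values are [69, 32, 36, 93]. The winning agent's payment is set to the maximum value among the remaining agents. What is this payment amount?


Step 1: The efficient winner is agent 3 with value 93
Step 2: Other agents' values: [69, 32, 36]
Step 3: Pivot payment = max(others) = 69
Step 4: The winner pays 69

69


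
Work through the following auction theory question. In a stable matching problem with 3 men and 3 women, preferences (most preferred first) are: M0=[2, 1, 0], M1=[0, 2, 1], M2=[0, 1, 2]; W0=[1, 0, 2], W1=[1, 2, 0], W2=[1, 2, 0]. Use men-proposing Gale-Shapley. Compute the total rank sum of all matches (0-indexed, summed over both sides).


Step 1: Run Gale-Shapley (men propose, women hold best offer):
  M0 proposes to W2; she accepts
  M1 proposes to W0; she accepts
  M2 proposes to W0; rejected
  M2 proposes to W1; she accepts
Step 2: Final matching: W0-M1, W1-M2, W2-M0
Step 3: 0-indexed ranks (man's rank of his match, then woman's): 0 + 0 + 1 + 1 + 0 + 2
Step 4: Total rank sum = 4

4


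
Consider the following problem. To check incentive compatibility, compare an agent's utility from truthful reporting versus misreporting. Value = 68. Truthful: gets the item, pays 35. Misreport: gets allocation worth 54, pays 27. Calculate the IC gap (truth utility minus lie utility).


Step 1: U(truth) = value - payment = 68 - 35 = 33
Step 2: U(lie) = allocation - payment = 54 - 27 = 27
Step 3: IC gap = 33 - 27 = 6

6


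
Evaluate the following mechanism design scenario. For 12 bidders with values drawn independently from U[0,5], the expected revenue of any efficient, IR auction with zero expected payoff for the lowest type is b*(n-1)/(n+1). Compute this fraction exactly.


Step 1: By Revenue Equivalence, expected revenue = b*(n-1)/(n+1)
Step 2: Substituting n = 12, b = 5
Step 3: Revenue = 5*(12-1)/(12+1) = 5*11/13
Step 4: Revenue = 55/13

55/13


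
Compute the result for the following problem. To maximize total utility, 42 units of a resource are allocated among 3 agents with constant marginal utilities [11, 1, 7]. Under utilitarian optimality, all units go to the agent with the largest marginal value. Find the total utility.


Step 1: The marginal utilities are [11, 1, 7]
Step 2: The highest marginal utility is 11
Step 3: All 42 units go to that agent
Step 4: Total utility = 11 * 42 = 462

462


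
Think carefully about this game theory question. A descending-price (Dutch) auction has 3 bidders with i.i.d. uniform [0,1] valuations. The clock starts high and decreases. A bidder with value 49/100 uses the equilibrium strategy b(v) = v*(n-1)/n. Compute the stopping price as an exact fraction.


Step 1: Dutch auctions are strategically equivalent to first-price auctions
Step 2: The equilibrium bid is b(v) = v*(n-1)/n
Step 3: b = 49/100 * 2/3
Step 4: b = 49/150

49/150


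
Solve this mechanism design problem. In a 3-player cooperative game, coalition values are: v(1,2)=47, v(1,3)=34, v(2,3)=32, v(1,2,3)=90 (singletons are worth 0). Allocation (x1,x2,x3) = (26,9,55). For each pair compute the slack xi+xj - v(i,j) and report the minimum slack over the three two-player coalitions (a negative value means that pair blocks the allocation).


Step 1: Slack for coalition (1,2): x1+x2 - v12 = 35 - 47 = -12
Step 2: Slack for coalition (1,3): x1+x3 - v13 = 81 - 34 = 47
Step 3: Slack for coalition (2,3): x2+x3 - v23 = 64 - 32 = 32
Step 4: Minimum slack = min(-12, 47, 32) = -12, attained by (1,2); coalition (1,2) can block (slack < 0), so the allocation is not in the core

-12


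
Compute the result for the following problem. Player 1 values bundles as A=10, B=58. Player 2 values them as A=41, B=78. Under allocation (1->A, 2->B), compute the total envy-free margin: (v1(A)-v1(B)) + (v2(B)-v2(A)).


Step 1: Player 1's margin = v1(A) - v1(B) = 10 - 58 = -48
Step 2: Player 2's margin = v2(B) - v2(A) = 78 - 41 = 37
Step 3: Total margin = -48 + 37 = -11

-11


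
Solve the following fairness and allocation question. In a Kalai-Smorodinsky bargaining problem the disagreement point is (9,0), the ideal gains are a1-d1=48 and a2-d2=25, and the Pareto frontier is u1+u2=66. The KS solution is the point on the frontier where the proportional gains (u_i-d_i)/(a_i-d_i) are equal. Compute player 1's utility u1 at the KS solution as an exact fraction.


Step 1: At the KS point, (u1-d1)/r1 = (u2-d2)/r2 = t and u1+u2 = 66
Step 2: u1 = d1 + r1*t and u2 = d2 + r2*t, so (d1 + r1*t) + (d2 + r2*t) = 66
Step 3: t = (66 - 9 - 0)/(48 + 25) = 57/73
Step 4: u1 = d1 + r1*t = 9 + 48 * 57/73 = 3393/73
Step 5: (Check: u2 = d2 + r2*t = 1425/73; u1+u2 = 3393/73 + 1425/73 = 66, on the frontier.)

3393/73


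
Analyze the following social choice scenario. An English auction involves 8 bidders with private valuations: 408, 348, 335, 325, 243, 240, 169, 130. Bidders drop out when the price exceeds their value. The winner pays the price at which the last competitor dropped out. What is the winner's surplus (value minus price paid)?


Step 1: Identify the highest value: 408
Step 2: Identify the second-highest value: 348
Step 3: The final price = second-highest value = 348
Step 4: Surplus = 408 - 348 = 60

60


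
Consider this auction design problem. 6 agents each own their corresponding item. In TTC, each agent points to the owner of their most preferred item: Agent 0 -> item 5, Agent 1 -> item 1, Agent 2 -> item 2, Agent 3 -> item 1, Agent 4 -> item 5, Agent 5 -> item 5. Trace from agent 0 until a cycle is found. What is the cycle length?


Step 1: Trace the pointer graph from agent 0: 0 -> 5 -> 5
Step 2: A cycle is detected when we revisit agent 5
Step 3: The cycle is: 5 -> 5
Step 4: Cycle length = 1

1


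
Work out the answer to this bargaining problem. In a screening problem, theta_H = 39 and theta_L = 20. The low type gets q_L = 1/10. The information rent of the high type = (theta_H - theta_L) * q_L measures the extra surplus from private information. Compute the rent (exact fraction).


Step 1: theta_H - theta_L = 39 - 20 = 19
Step 2: Information rent = (theta_H - theta_L) * q_L
Step 3: = 19 * 1/10
Step 4: = 19/10

19/10


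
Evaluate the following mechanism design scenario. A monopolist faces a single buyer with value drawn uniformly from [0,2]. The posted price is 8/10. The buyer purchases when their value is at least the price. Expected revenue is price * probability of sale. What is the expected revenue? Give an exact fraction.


Step 1: Posted price r = 4/5, value support [0,2]
Step 2: P(v >= r) = (2 - 4/5)/2 = 3/5
Step 3: Expected revenue = r * P(v >= r) = 4/5 * 3/5
Step 4: Revenue = 12/25

12/25


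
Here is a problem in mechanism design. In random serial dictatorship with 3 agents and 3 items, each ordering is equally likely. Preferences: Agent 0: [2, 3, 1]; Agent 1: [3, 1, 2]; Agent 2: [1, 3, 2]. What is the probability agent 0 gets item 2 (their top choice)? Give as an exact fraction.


Step 1: Agent 0 wants item 2
Step 2: There are 6 possible orderings of agents
Step 3: In 6 orderings, agent 0 gets item 2
Step 4: Probability = 6/6 = 1

1


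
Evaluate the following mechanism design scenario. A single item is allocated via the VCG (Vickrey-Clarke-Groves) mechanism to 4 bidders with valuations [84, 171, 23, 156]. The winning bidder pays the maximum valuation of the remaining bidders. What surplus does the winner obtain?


Step 1: The winner is the agent with the highest value: agent 1 with value 171
Step 2: Values of other agents: [84, 23, 156]
Step 3: VCG payment = max of others' values = 156
Step 4: Surplus = 171 - 156 = 15

15


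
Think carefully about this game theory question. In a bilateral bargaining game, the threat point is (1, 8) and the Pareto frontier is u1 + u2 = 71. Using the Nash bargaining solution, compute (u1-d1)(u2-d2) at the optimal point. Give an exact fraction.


Step 1: The Nash solution splits surplus symmetrically above the disagreement point
Step 2: u1 = (total + d1 - d2)/2 = (71 + 1 - 8)/2 = 32
Step 3: u2 = (total - d1 + d2)/2 = (71 - 1 + 8)/2 = 39
Step 4: Nash product = (32 - 1) * (39 - 8)
Step 5: = 31 * 31 = 961

961


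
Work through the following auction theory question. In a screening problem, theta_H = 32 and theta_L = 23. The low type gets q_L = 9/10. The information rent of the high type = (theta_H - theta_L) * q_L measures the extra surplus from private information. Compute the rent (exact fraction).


Step 1: theta_H - theta_L = 32 - 23 = 9
Step 2: Information rent = (theta_H - theta_L) * q_L
Step 3: = 9 * 9/10
Step 4: = 81/10

81/10


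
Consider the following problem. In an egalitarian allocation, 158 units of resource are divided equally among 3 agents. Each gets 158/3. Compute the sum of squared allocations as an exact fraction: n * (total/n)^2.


Step 1: Each agent's share = 158/3
Step 2: Square of each share = (158/3)^2 = 24964/9
Step 3: Sum of squares = 3 * 24964/9 = 24964/3

24964/3


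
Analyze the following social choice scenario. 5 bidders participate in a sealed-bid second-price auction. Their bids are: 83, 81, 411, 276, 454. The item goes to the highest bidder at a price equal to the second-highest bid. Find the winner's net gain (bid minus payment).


Step 1: Sort bids in descending order: 454, 411, 276, 83, 81
Step 2: The winning bid is the highest: 454
Step 3: The payment equals the second-highest bid: 411
Step 4: Surplus = winner's bid - payment = 454 - 411 = 43

43


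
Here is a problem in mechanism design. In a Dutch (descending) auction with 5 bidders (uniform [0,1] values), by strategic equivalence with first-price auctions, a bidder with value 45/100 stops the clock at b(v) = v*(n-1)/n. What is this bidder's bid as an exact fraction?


Step 1: Dutch auctions are strategically equivalent to first-price auctions
Step 2: The equilibrium bid is b(v) = v*(n-1)/n
Step 3: b = 9/20 * 4/5
Step 4: b = 9/25

9/25


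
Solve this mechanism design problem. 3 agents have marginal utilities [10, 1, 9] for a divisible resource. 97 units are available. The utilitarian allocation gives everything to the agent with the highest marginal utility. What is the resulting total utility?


Step 1: The marginal utilities are [10, 1, 9]
Step 2: The highest marginal utility is 10
Step 3: All 97 units go to that agent
Step 4: Total utility = 10 * 97 = 970

970


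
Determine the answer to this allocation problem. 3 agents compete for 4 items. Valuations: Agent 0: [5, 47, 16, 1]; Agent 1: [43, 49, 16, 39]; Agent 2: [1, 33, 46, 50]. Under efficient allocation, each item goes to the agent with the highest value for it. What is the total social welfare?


Step 1: For each item, find the maximum value among all agents.
Step 2: Item 0 -> Agent 1 (value 43)
Step 3: Item 1 -> Agent 1 (value 49)
Step 4: Item 2 -> Agent 2 (value 46)
Step 5: Item 3 -> Agent 2 (value 50)
Step 6: Total welfare = 43 + 49 + 46 + 50 = 188

188


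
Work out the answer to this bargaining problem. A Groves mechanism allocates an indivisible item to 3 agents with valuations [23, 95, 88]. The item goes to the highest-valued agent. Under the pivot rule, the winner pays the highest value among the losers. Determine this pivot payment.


Step 1: The efficient winner is agent 1 with value 95
Step 2: Other agents' values: [23, 88]
Step 3: Pivot payment = max(others) = 88
Step 4: The winner pays 88

88


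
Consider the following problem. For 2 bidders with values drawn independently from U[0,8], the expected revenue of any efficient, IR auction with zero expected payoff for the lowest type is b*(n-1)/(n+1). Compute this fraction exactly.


Step 1: By Revenue Equivalence, expected revenue = b*(n-1)/(n+1)
Step 2: Substituting n = 2, b = 8
Step 3: Revenue = 8*(2-1)/(2+1) = 8*1/3
Step 4: Revenue = 8/3

8/3


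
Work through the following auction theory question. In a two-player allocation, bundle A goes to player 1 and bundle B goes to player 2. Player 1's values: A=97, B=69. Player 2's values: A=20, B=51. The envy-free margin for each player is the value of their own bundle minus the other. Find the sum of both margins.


Step 1: Player 1's margin = v1(A) - v1(B) = 97 - 69 = 28
Step 2: Player 2's margin = v2(B) - v2(A) = 51 - 20 = 31
Step 3: Total margin = 28 + 31 = 59

59


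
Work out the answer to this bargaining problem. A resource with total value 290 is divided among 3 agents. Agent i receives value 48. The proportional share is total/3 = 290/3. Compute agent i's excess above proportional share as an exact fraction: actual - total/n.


Step 1: Proportional share = 290/3
Step 2: Agent's actual allocation = 48
Step 3: Excess = 48 - 290/3 = -146/3

-146/3


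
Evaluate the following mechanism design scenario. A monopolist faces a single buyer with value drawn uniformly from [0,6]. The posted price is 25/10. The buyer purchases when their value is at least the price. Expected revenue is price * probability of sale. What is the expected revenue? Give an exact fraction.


Step 1: Posted price r = 5/2, value support [0,6]
Step 2: P(v >= r) = (6 - 5/2)/6 = 7/12
Step 3: Expected revenue = r * P(v >= r) = 5/2 * 7/12
Step 4: Revenue = 35/24

35/24


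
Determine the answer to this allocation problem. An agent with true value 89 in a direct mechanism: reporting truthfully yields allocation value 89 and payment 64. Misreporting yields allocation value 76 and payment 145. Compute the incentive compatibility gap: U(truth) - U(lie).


Step 1: U(truth) = value - payment = 89 - 64 = 25
Step 2: U(lie) = allocation - payment = 76 - 145 = -69
Step 3: IC gap = 25 - (-69) = 94

94


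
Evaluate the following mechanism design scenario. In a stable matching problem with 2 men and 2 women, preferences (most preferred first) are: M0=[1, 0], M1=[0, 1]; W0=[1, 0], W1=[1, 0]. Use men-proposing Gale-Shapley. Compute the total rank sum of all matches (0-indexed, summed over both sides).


Step 1: Run Gale-Shapley (men propose, women hold best offer):
  M0 proposes to W1; she accepts
  M1 proposes to W0; she accepts
Step 2: Final matching: W0-M1, W1-M0
Step 3: 0-indexed ranks (man's rank of his match, then woman's): 0 + 0 + 0 + 1
Step 4: Total rank sum = 1

1


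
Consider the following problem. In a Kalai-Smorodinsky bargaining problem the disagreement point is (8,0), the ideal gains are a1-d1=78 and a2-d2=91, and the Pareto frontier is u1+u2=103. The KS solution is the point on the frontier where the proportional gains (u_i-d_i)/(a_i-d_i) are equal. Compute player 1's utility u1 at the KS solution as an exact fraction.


Step 1: At the KS point, (u1-d1)/r1 = (u2-d2)/r2 = t and u1+u2 = 103
Step 2: u1 = d1 + r1*t and u2 = d2 + r2*t, so (d1 + r1*t) + (d2 + r2*t) = 103
Step 3: t = (103 - 8 - 0)/(78 + 91) = 95/169
Step 4: u1 = d1 + r1*t = 8 + 78 * 95/169 = 674/13
Step 5: (Check: u2 = d2 + r2*t = 665/13; u1+u2 = 674/13 + 665/13 = 103, on the frontier.)

674/13


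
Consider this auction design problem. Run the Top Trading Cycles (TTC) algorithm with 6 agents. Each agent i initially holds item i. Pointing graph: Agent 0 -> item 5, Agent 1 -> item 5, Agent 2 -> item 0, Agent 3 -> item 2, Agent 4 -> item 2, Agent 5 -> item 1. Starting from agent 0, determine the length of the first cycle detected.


Step 1: Trace the pointer graph from agent 0: 0 -> 5 -> 1 -> 5
Step 2: A cycle is detected when we revisit agent 5
Step 3: The cycle is: 5 -> 1 -> 5
Step 4: Cycle length = 2

2


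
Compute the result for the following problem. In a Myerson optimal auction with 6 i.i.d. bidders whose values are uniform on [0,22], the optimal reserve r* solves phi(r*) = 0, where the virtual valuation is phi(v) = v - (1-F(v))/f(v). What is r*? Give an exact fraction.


Step 1: For U[0,22], F(v) = v/22 and f(v) = 1/22
Step 2: phi(v) = v - (1 - v/22)/(1/22) = v - (22 - v) = 2v - 22
Step 3: Set phi(r*) = 0: 2r* - 22 = 0
Step 4: r* = 22/2 = 11 (the number of bidders n = 6 does not enter)

11


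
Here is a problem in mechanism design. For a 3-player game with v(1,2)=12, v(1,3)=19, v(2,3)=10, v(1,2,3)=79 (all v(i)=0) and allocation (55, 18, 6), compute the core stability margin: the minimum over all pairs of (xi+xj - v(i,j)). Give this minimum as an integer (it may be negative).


Step 1: Slack for coalition (1,2): x1+x2 - v12 = 73 - 12 = 61
Step 2: Slack for coalition (1,3): x1+x3 - v13 = 61 - 19 = 42
Step 3: Slack for coalition (2,3): x2+x3 - v23 = 24 - 10 = 14
Step 4: Minimum slack = min(61, 42, 14) = 14, attained by (2,3); no pair can gain by deviating, so the allocation is in the core

14


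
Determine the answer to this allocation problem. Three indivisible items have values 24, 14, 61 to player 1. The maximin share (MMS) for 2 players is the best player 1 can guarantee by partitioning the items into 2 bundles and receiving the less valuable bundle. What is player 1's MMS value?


Step 1: Item values = 24, 14, 61
Step 2: Enumerate all 2-bundle partitions and take the smaller bundle:
  Partition 1: {24} vs {14,61} -> bundles 24, 75; min = 24
  Partition 2: {14} vs {24,61} -> bundles 14, 85; min = 14
  Partition 3: {61} vs {24,14} -> bundles 61, 38; min = 38
Step 3: MMS = max(24, 14, 38) = 38

38


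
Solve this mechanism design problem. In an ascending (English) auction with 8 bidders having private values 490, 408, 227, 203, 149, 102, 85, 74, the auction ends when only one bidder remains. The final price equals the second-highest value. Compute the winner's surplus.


Step 1: Identify the highest value: 490
Step 2: Identify the second-highest value: 408
Step 3: The final price = second-highest value = 408
Step 4: Surplus = 490 - 408 = 82

82


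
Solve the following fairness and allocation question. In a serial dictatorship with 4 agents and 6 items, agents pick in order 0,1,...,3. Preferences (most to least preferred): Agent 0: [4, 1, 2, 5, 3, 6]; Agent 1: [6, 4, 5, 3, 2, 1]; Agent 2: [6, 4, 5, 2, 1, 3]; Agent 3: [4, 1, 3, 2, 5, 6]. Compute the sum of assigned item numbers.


Step 1: Agent 0 picks item 4
Step 2: Agent 1 picks item 6
Step 3: Agent 2 picks item 5
Step 4: Agent 3 picks item 1
Step 5: Sum = 4 + 6 + 5 + 1 = 16

16


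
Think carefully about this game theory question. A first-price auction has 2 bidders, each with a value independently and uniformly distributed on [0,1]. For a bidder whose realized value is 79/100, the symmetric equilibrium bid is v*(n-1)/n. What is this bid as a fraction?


Step 1: The symmetric BNE bidding function is b(v) = v * (n-1) / n
Step 2: Substitute v = 79/100 and n = 2
Step 3: b = 79/100 * 1/2
Step 4: b = 79/200

79/200


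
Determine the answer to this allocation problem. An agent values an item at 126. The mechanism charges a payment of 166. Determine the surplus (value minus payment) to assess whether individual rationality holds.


Step 1: Surplus = value - payment = 126 - 166 = -40
Step 2: IR is violated (surplus < 0)

-40


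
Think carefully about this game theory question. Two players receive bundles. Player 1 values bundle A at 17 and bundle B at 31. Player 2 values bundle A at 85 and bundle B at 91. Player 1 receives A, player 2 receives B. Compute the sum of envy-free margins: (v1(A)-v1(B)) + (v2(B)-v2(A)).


Step 1: Player 1's margin = v1(A) - v1(B) = 17 - 31 = -14
Step 2: Player 2's margin = v2(B) - v2(A) = 91 - 85 = 6
Step 3: Total margin = -14 + 6 = -8

-8


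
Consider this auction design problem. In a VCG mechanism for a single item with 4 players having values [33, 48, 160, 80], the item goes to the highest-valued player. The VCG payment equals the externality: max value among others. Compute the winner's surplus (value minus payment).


Step 1: The winner is the agent with the highest value: agent 2 with value 160
Step 2: Values of other agents: [33, 48, 80]
Step 3: VCG payment = max of others' values = 80
Step 4: Surplus = 160 - 80 = 80

80


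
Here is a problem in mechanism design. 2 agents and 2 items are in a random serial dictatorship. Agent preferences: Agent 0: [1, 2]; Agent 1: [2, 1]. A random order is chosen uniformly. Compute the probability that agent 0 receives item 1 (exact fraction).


Step 1: Agent 0 wants item 1
Step 2: There are 2 possible orderings of agents
Step 3: In 2 orderings, agent 0 gets item 1
Step 4: Probability = 2/2 = 1

1


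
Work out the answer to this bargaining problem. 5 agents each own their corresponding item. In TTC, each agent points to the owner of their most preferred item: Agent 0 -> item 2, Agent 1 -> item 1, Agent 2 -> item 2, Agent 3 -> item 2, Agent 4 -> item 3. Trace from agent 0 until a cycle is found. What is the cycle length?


Step 1: Trace the pointer graph from agent 0: 0 -> 2 -> 2
Step 2: A cycle is detected when we revisit agent 2
Step 3: The cycle is: 2 -> 2
Step 4: Cycle length = 1

1


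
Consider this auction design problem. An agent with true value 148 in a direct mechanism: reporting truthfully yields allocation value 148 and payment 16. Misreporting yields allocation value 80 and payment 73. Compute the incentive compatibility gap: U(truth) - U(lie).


Step 1: U(truth) = value - payment = 148 - 16 = 132
Step 2: U(lie) = allocation - payment = 80 - 73 = 7
Step 3: IC gap = 132 - 7 = 125

125


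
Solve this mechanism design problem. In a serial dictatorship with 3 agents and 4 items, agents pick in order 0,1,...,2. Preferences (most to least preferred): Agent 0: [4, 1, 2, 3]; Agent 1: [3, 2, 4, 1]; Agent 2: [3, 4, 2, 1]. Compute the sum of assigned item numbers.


Step 1: Agent 0 picks item 4
Step 2: Agent 1 picks item 3
Step 3: Agent 2 picks item 2
Step 4: Sum = 4 + 3 + 2 = 9

9


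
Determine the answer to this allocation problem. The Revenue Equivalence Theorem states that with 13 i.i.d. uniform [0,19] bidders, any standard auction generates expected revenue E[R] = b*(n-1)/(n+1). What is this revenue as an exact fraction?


Step 1: By Revenue Equivalence, expected revenue = b*(n-1)/(n+1)
Step 2: Substituting n = 13, b = 19
Step 3: Revenue = 19*(13-1)/(13+1) = 19*12/14
Step 4: Revenue = 228/14 = 114/7

114/7


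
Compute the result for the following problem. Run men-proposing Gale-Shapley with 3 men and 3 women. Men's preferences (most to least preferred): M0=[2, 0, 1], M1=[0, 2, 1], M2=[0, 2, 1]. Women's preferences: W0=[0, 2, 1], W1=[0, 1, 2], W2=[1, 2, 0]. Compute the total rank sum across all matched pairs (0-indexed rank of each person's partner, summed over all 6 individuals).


Step 1: Run Gale-Shapley (men propose, women hold best offer):
  M0 proposes to W2; she accepts
  M1 proposes to W0; she accepts
  M2 proposes to W0; she switches from M1
  M1 proposes to W2; she switches from M0
  M0 proposes to W0; she switches from M2
  M2 proposes to W2; rejected
  M2 proposes to W1; she accepts
Step 2: Final matching: W0-M0, W1-M2, W2-M1
Step 3: 0-indexed ranks (man's rank of his match, then woman's): 1 + 0 + 2 + 2 + 1 + 0
Step 4: Total rank sum = 6

6


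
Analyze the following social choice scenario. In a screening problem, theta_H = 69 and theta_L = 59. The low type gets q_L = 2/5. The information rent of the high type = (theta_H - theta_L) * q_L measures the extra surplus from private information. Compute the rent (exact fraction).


Step 1: theta_H - theta_L = 69 - 59 = 10
Step 2: Information rent = (theta_H - theta_L) * q_L
Step 3: = 10 * 2/5
Step 4: = 4

4


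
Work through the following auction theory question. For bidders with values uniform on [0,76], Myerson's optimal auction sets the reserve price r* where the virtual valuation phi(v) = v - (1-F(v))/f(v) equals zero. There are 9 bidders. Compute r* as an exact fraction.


Step 1: For U[0,76], F(v) = v/76 and f(v) = 1/76
Step 2: phi(v) = v - (1 - v/76)/(1/76) = v - (76 - v) = 2v - 76
Step 3: Set phi(r*) = 0: 2r* - 76 = 0
Step 4: r* = 76/2 = 38 (the number of bidders n = 9 does not enter)

38


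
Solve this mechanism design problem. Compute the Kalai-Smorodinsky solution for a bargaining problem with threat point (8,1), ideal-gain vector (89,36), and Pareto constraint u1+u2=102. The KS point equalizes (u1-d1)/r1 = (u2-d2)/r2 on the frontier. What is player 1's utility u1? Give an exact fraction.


Step 1: At the KS point, (u1-d1)/r1 = (u2-d2)/r2 = t and u1+u2 = 102
Step 2: u1 = d1 + r1*t and u2 = d2 + r2*t, so (d1 + r1*t) + (d2 + r2*t) = 102
Step 3: t = (102 - 8 - 1)/(89 + 36) = 93/125
Step 4: u1 = d1 + r1*t = 8 + 89 * 93/125 = 9277/125
Step 5: (Check: u2 = d2 + r2*t = 3473/125; u1+u2 = 9277/125 + 3473/125 = 102, on the frontier.)

9277/125


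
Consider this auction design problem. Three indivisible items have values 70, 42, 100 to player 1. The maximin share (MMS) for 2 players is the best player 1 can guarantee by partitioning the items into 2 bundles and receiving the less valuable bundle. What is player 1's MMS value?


Step 1: Item values = 70, 42, 100
Step 2: Enumerate all 2-bundle partitions and take the smaller bundle:
  Partition 1: {70} vs {42,100} -> bundles 70, 142; min = 70
  Partition 2: {42} vs {70,100} -> bundles 42, 170; min = 42
  Partition 3: {100} vs {70,42} -> bundles 100, 112; min = 100
Step 3: MMS = max(70, 42, 100) = 100

100


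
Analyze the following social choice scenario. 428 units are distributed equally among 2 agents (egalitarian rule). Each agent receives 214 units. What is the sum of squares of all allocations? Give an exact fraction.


Step 1: Each agent's share = 428/2 = 214
Step 2: Square of each share = (214)^2 = 45796
Step 3: Sum of squares = 2 * 45796 = 91592

91592


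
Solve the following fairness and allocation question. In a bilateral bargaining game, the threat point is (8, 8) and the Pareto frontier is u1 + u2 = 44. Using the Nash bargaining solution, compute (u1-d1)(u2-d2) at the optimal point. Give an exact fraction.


Step 1: The Nash solution splits surplus symmetrically above the disagreement point
Step 2: u1 = (total + d1 - d2)/2 = (44 + 8 - 8)/2 = 22
Step 3: u2 = (total - d1 + d2)/2 = (44 - 8 + 8)/2 = 22
Step 4: Nash product = (22 - 8) * (22 - 8)
Step 5: = 14 * 14 = 196

196


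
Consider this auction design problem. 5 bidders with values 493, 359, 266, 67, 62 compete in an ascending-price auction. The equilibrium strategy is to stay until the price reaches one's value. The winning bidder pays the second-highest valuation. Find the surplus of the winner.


Step 1: Identify the highest value: 493
Step 2: Identify the second-highest value: 359
Step 3: The final price = second-highest value = 359
Step 4: Surplus = 493 - 359 = 134

134


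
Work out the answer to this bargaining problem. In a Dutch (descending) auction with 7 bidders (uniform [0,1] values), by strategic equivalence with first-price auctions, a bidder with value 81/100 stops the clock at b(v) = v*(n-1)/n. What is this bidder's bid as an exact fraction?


Step 1: Dutch auctions are strategically equivalent to first-price auctions
Step 2: The equilibrium bid is b(v) = v*(n-1)/n
Step 3: b = 81/100 * 6/7
Step 4: b = 243/350

243/350


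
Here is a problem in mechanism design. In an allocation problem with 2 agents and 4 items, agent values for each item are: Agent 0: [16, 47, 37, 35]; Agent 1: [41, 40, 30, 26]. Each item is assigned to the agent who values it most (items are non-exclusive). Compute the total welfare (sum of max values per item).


Step 1: For each item, find the maximum value among all agents.
Step 2: Item 0 -> Agent 1 (value 41)
Step 3: Item 1 -> Agent 0 (value 47)
Step 4: Item 2 -> Agent 0 (value 37)
Step 5: Item 3 -> Agent 0 (value 35)
Step 6: Total welfare = 41 + 47 + 37 + 35 = 160

160


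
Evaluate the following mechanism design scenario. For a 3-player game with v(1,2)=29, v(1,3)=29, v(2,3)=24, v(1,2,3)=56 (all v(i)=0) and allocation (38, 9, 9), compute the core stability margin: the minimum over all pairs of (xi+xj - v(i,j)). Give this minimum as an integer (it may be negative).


Step 1: Slack for coalition (1,2): x1+x2 - v12 = 47 - 29 = 18
Step 2: Slack for coalition (1,3): x1+x3 - v13 = 47 - 29 = 18
Step 3: Slack for coalition (2,3): x2+x3 - v23 = 18 - 24 = -6
Step 4: Minimum slack = min(18, 18, -6) = -6, attained by (2,3); coalition (2,3) can block (slack < 0), so the allocation is not in the core

-6


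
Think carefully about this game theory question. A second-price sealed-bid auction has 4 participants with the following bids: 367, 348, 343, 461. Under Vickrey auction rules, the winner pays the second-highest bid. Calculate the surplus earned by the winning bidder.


Step 1: Sort bids in descending order: 461, 367, 348, 343
Step 2: The winning bid is the highest: 461
Step 3: The payment equals the second-highest bid: 367
Step 4: Surplus = winner's bid - payment = 461 - 367 = 94

94
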